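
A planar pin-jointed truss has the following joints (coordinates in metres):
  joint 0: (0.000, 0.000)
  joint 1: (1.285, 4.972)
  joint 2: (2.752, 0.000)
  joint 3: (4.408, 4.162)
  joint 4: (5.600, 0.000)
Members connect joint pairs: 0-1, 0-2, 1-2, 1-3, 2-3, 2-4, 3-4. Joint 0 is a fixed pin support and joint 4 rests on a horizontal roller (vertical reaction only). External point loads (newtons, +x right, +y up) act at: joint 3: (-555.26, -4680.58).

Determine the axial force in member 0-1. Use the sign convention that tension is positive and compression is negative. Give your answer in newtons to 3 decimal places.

N=5 nodes, M=7 members, R=3 reactions → 2N=10, M+R=10
member 0 (0-1): L=5.1354, (cx,cy)=(0.2502,0.9682)
member 1 (0-2): L=2.7520, (cx,cy)=(1.0000,0.0000)
member 2 (1-2): L=5.1839, (cx,cy)=(0.2830,-0.9591)
member 3 (1-3): L=3.2263, (cx,cy)=(0.9680,-0.2511)
member 4 (2-3): L=4.4794, (cx,cy)=(0.3697,0.9292)
member 5 (2-4): L=2.8480, (cx,cy)=(1.0000,0.0000)
member 6 (3-4): L=4.3293, (cx,cy)=(0.2753,-0.9613)
solve A·x = −loads:
  F[0-1] = -1455.2676 N (compression)
  F[0-2] = -191.1150 N (compression)
  F[1-2] = +1697.3895 N (tension)
  F[1-3] = -872.4340 N (compression)
  F[2-3] = -1752.1389 N (compression)
  F[2-4] = +936.9910 N (tension)
  F[3-4] = -3403.1413 N (compression)
  Rx@0 = +555.2600 N
  Ry@0 = +1408.9720 N
  Ry@4 = +3271.6080 N

-1455.268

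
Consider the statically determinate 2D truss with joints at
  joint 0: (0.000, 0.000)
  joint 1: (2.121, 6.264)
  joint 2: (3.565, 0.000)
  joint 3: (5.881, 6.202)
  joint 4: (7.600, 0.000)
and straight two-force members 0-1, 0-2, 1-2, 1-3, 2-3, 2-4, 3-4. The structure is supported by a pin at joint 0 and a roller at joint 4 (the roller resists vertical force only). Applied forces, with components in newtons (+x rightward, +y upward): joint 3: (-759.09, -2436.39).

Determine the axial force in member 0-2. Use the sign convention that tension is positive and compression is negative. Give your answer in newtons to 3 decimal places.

-362.747

N=5 nodes, M=7 members, R=3 reactions → 2N=10, M+R=10
member 0 (0-1): L=6.6133, (cx,cy)=(0.3207,0.9472)
member 1 (0-2): L=3.5650, (cx,cy)=(1.0000,0.0000)
member 2 (1-2): L=6.4283, (cx,cy)=(0.2246,-0.9744)
member 3 (1-3): L=3.7605, (cx,cy)=(0.9999,-0.0165)
member 4 (2-3): L=6.6203, (cx,cy)=(0.3498,0.9368)
member 5 (2-4): L=4.0350, (cx,cy)=(1.0000,0.0000)
member 6 (3-4): L=6.4358, (cx,cy)=(0.2671,-0.9637)
solve A·x = −loads:
  F[0-1] = -1235.8112 N (compression)
  F[0-2] = -362.7466 N (compression)
  F[1-2] = +1212.5454 N (tension)
  F[1-3] = -668.8111 N (compression)
  F[2-3] = -1261.2525 N (compression)
  F[2-4] = +350.8566 N (tension)
  F[3-4] = -1313.5833 N (compression)
  Rx@0 = +759.0900 N
  Ry@0 = +1170.5303 N
  Ry@4 = +1265.8597 N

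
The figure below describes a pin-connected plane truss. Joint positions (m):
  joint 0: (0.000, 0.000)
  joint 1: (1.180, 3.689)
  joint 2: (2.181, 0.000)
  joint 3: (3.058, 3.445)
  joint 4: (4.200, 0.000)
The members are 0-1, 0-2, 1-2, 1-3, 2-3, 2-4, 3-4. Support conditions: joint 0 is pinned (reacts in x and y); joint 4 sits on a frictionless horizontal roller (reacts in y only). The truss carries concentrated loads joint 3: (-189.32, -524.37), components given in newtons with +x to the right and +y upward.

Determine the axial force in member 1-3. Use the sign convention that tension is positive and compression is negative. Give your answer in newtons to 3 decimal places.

-184.073

N=5 nodes, M=7 members, R=3 reactions → 2N=10, M+R=10
member 0 (0-1): L=3.8731, (cx,cy)=(0.3047,0.9525)
member 1 (0-2): L=2.1810, (cx,cy)=(1.0000,0.0000)
member 2 (1-2): L=3.8224, (cx,cy)=(0.2619,-0.9651)
member 3 (1-3): L=1.8938, (cx,cy)=(0.9917,-0.1288)
member 4 (2-3): L=3.5549, (cx,cy)=(0.2467,0.9691)
member 5 (2-4): L=2.0190, (cx,cy)=(1.0000,0.0000)
member 6 (3-4): L=3.6294, (cx,cy)=(0.3147,-0.9492)
solve A·x = −loads:
  F[0-1] = -312.7335 N (compression)
  F[0-2] = -94.0416 N (compression)
  F[1-2] = +333.2113 N (tension)
  F[1-3] = -184.0732 N (compression)
  F[2-3] = -331.8394 N (compression)
  F[2-4] = +75.0849 N (tension)
  F[3-4] = -238.6246 N (compression)
  Rx@0 = +189.3200 N
  Ry@0 = +297.8662 N
  Ry@4 = +226.5038 N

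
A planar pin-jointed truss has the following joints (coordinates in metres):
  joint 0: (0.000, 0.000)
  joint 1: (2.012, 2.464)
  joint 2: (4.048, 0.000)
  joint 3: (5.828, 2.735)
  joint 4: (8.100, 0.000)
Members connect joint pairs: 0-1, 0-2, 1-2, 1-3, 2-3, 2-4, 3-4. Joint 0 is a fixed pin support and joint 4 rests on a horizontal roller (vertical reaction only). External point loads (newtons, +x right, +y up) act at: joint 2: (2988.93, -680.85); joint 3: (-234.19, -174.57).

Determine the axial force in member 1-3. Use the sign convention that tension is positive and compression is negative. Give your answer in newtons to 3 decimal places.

-729.056

N=5 nodes, M=7 members, R=3 reactions → 2N=10, M+R=10
member 0 (0-1): L=3.1811, (cx,cy)=(0.6325,0.7746)
member 1 (0-2): L=4.0480, (cx,cy)=(1.0000,0.0000)
member 2 (1-2): L=3.1963, (cx,cy)=(0.6370,-0.7709)
member 3 (1-3): L=3.8256, (cx,cy)=(0.9975,0.0708)
member 4 (2-3): L=3.2632, (cx,cy)=(0.5455,0.8381)
member 5 (2-4): L=4.0520, (cx,cy)=(1.0000,0.0000)
member 6 (3-4): L=3.5556, (cx,cy)=(0.6390,-0.7692)
solve A·x = −loads:
  F[0-1] = -605.0225 N (compression)
  F[0-2] = +3137.4072 N (tension)
  F[1-2] = +540.9249 N (tension)
  F[1-3] = -729.0562 N (compression)
  F[2-3] = +314.8216 N (tension)
  F[2-4] = +321.3080 N (tension)
  F[3-4] = -502.8341 N (compression)
  Rx@0 = -2754.7400 N
  Ry@0 = +468.6342 N
  Ry@4 = +386.7858 N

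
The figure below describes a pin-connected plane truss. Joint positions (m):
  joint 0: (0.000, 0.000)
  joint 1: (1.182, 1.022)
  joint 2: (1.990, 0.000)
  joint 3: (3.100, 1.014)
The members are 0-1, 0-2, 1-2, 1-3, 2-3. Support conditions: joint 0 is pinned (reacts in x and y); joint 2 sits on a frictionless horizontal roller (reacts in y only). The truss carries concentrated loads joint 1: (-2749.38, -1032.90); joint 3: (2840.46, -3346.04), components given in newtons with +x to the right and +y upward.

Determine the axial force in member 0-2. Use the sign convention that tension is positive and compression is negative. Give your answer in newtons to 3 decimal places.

-1623.343

N=4 nodes, M=5 members, R=3 reactions → 2N=8, M+R=8
member 0 (0-1): L=1.5626, (cx,cy)=(0.7564,0.6541)
member 1 (0-2): L=1.9900, (cx,cy)=(1.0000,0.0000)
member 2 (1-2): L=1.3028, (cx,cy)=(0.6202,-0.7845)
member 3 (1-3): L=1.9180, (cx,cy)=(1.0000,-0.0042)
member 4 (2-3): L=1.5034, (cx,cy)=(0.7383,0.6745)
solve A·x = −loads:
  F[0-1] = +2266.4103 N (tension)
  F[0-2] = -1623.3432 N (compression)
  F[1-2] = -3240.8099 N (compression)
  F[1-3] = +6473.7828 N (tension)
  F[2-3] = -4921.0404 N (compression)
  Rx@0 = -91.0800 N
  Ry@0 = -1482.3524 N
  Ry@2 = +5861.2924 N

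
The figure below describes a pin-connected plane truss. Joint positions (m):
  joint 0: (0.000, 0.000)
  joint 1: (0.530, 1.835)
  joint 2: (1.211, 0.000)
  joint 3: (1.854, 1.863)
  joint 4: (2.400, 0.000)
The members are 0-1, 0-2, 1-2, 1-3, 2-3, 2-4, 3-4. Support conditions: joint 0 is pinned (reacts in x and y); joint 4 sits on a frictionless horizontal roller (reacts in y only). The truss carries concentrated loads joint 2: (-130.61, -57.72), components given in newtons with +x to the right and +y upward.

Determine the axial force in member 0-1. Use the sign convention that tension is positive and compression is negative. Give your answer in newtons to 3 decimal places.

-29.764

N=5 nodes, M=7 members, R=3 reactions → 2N=10, M+R=10
member 0 (0-1): L=1.9100, (cx,cy)=(0.2775,0.9607)
member 1 (0-2): L=1.2110, (cx,cy)=(1.0000,0.0000)
member 2 (1-2): L=1.9573, (cx,cy)=(0.3479,-0.9375)
member 3 (1-3): L=1.3243, (cx,cy)=(0.9998,0.0211)
member 4 (2-3): L=1.9708, (cx,cy)=(0.3263,0.9453)
member 5 (2-4): L=1.1890, (cx,cy)=(1.0000,0.0000)
member 6 (3-4): L=1.9414, (cx,cy)=(0.2812,-0.9596)
solve A·x = −loads:
  F[0-1] = -29.7643 N (compression)
  F[0-2] = -122.3508 N (compression)
  F[1-2] = +30.0788 N (tension)
  F[1-3] = -18.7287 N (compression)
  F[2-3] = +31.2294 N (tension)
  F[2-4] = +8.5357 N (tension)
  F[3-4] = -30.3496 N (compression)
  Rx@0 = +130.6100 N
  Ry@0 = +28.5955 N
  Ry@4 = +29.1245 N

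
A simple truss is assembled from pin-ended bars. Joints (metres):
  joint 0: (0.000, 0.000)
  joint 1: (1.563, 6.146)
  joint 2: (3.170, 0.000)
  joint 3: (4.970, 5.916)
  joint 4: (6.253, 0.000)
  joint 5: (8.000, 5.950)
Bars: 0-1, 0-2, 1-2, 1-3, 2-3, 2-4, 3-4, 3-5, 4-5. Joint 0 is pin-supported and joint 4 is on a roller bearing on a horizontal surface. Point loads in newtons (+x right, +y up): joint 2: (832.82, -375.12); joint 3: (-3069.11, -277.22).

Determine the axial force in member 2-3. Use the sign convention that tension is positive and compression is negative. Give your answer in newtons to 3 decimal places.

N=6 nodes, M=9 members, R=3 reactions → 2N=12, M+R=12
member 0 (0-1): L=6.3416, (cx,cy)=(0.2465,0.9692)
member 1 (0-2): L=3.1700, (cx,cy)=(1.0000,0.0000)
member 2 (1-2): L=6.3526, (cx,cy)=(0.2530,-0.9675)
member 3 (1-3): L=3.4148, (cx,cy)=(0.9977,-0.0674)
member 4 (2-3): L=6.1838, (cx,cy)=(0.2911,0.9567)
member 5 (2-4): L=3.0830, (cx,cy)=(1.0000,0.0000)
member 6 (3-4): L=6.0535, (cx,cy)=(0.2119,-0.9773)
member 7 (3-5): L=3.0302, (cx,cy)=(0.9999,0.0112)
member 8 (4-5): L=6.2012, (cx,cy)=(0.2817,0.9595)
solve A·x = −loads:
  F[0-1] = -3245.6582 N (compression)
  F[0-2] = -1436.3438 N (compression)
  F[1-2] = +3366.5238 N (tension)
  F[1-3] = -1655.3232 N (compression)
  F[2-3] = -3012.3504 N (compression)
  F[2-4] = -540.6977 N (compression)
  F[3-4] = +2551.1506 N (tension)
  F[3-5] = +0.0000 N (tension)
  F[4-5] = -0.0000 N (compression)
  Rx@0 = +2236.2900 N
  Ry@0 = +3145.5338 N
  Ry@4 = -2493.1938 N

-3012.350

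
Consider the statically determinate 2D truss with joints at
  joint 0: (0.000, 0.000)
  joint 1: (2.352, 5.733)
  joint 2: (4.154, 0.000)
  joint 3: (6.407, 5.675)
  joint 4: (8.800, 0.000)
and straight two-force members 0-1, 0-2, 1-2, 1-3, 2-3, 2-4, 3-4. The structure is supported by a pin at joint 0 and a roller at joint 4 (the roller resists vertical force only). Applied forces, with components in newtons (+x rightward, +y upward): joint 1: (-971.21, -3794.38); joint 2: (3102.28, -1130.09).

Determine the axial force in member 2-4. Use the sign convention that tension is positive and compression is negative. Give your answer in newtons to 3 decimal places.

N=5 nodes, M=7 members, R=3 reactions → 2N=10, M+R=10
member 0 (0-1): L=6.1967, (cx,cy)=(0.3796,0.9252)
member 1 (0-2): L=4.1540, (cx,cy)=(1.0000,0.0000)
member 2 (1-2): L=6.0095, (cx,cy)=(0.2999,-0.9540)
member 3 (1-3): L=4.0554, (cx,cy)=(0.9999,-0.0143)
member 4 (2-3): L=6.1059, (cx,cy)=(0.3690,0.9294)
member 5 (2-4): L=4.6460, (cx,cy)=(1.0000,0.0000)
member 6 (3-4): L=6.1589, (cx,cy)=(0.3885,-0.9214)
solve A·x = −loads:
  F[0-1] = -4333.9160 N (compression)
  F[0-2] = +3776.0354 N (tension)
  F[1-2] = +236.7707 N (tension)
  F[1-3] = -744.8289 N (compression)
  F[2-3] = +972.8661 N (tension)
  F[2-4] = +385.7756 N (tension)
  F[3-4] = -992.8768 N (compression)
  Rx@0 = -2131.0700 N
  Ry@0 = +4009.6031 N
  Ry@4 = +914.8669 N

385.776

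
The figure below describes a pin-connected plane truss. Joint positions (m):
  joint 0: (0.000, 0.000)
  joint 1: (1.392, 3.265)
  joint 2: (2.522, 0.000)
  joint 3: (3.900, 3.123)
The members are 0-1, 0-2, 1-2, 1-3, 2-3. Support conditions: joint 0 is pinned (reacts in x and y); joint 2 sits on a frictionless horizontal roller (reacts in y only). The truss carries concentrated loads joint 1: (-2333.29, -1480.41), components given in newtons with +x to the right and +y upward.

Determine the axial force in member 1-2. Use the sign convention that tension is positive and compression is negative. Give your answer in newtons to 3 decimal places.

2331.836

N=4 nodes, M=5 members, R=3 reactions → 2N=8, M+R=8
member 0 (0-1): L=3.5494, (cx,cy)=(0.3922,0.9199)
member 1 (0-2): L=2.5220, (cx,cy)=(1.0000,0.0000)
member 2 (1-2): L=3.4550, (cx,cy)=(0.3271,-0.9450)
member 3 (1-3): L=2.5120, (cx,cy)=(0.9984,-0.0565)
member 4 (2-3): L=3.4135, (cx,cy)=(0.4037,0.9149)
solve A·x = −loads:
  F[0-1] = -4004.8445 N (compression)
  F[0-2] = -762.6523 N (compression)
  F[1-2] = +2331.8362 N (tension)
  F[1-3] = -0.0000 N (tension)
  F[2-3] = +0.0000 N (tension)
  Rx@0 = +2333.2900 N
  Ry@0 = +3684.0028 N
  Ry@2 = -2203.5928 N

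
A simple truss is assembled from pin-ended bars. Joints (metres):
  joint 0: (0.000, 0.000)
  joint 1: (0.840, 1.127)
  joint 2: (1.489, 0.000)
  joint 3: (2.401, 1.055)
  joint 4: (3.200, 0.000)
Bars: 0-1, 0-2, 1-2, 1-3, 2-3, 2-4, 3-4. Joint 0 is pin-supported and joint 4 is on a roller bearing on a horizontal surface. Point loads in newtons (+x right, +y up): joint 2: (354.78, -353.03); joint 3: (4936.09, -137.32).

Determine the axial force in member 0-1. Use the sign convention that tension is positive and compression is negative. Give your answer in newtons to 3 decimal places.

1751.482

N=5 nodes, M=7 members, R=3 reactions → 2N=10, M+R=10
member 0 (0-1): L=1.4056, (cx,cy)=(0.5976,0.8018)
member 1 (0-2): L=1.4890, (cx,cy)=(1.0000,0.0000)
member 2 (1-2): L=1.3005, (cx,cy)=(0.4990,-0.8666)
member 3 (1-3): L=1.5627, (cx,cy)=(0.9989,-0.0461)
member 4 (2-3): L=1.3945, (cx,cy)=(0.6540,0.7565)
member 5 (2-4): L=1.7110, (cx,cy)=(1.0000,0.0000)
member 6 (3-4): L=1.3234, (cx,cy)=(0.6037,-0.7972)
solve A·x = −loads:
  F[0-1] = +1751.4819 N (tension)
  F[0-2] = +4244.1723 N (tension)
  F[1-2] = -1721.9756 N (compression)
  F[1-3] = +1908.0492 N (tension)
  F[2-3] = +2439.1578 N (tension)
  F[2-4] = +1434.9202 N (tension)
  F[3-4] = -2376.7137 N (compression)
  Rx@0 = -5290.8700 N
  Ry@0 = -1404.3194 N
  Ry@4 = +1894.6694 N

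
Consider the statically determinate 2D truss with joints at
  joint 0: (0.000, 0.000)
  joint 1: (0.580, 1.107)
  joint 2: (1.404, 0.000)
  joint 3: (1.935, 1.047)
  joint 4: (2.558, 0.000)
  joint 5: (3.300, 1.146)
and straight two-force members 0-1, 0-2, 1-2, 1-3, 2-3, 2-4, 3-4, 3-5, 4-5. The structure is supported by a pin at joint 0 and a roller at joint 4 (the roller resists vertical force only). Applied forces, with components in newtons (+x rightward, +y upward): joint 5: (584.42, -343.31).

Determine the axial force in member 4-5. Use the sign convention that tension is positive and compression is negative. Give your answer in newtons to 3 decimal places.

N=6 nodes, M=9 members, R=3 reactions → 2N=12, M+R=12
member 0 (0-1): L=1.2497, (cx,cy)=(0.4641,0.8858)
member 1 (0-2): L=1.4040, (cx,cy)=(1.0000,0.0000)
member 2 (1-2): L=1.3800, (cx,cy)=(0.5971,-0.8022)
member 3 (1-3): L=1.3563, (cx,cy)=(0.9990,-0.0442)
member 4 (2-3): L=1.1740, (cx,cy)=(0.4523,0.8919)
member 5 (2-4): L=1.1540, (cx,cy)=(1.0000,0.0000)
member 6 (3-4): L=1.2183, (cx,cy)=(0.5114,-0.8594)
member 7 (3-5): L=1.3686, (cx,cy)=(0.9974,0.0723)
member 8 (4-5): L=1.3652, (cx,cy)=(0.5435,0.8394)
solve A·x = −loads:
  F[0-1] = +408.0088 N (tension)
  F[0-2] = +395.0645 N (tension)
  F[1-2] = -476.7034 N (compression)
  F[1-3] = +474.4584 N (tension)
  F[2-3] = +428.7643 N (tension)
  F[2-4] = -83.5115 N (compression)
  F[3-4] = -349.1125 N (compression)
  F[3-5] = +848.6749 N (tension)
  F[4-5] = -482.1239 N (compression)
  Rx@0 = -584.4200 N
  Ry@0 = -361.4079 N
  Ry@4 = +704.7179 N

-482.124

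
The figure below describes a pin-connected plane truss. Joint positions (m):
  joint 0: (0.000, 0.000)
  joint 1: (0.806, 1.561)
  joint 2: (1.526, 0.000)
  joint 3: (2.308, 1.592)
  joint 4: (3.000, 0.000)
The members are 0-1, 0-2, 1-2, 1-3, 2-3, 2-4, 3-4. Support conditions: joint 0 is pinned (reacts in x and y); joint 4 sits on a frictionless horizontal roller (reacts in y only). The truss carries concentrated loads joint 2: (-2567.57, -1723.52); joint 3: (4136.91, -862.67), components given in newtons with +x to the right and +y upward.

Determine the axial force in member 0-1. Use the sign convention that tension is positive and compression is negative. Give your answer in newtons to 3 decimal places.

N=5 nodes, M=7 members, R=3 reactions → 2N=10, M+R=10
member 0 (0-1): L=1.7568, (cx,cy)=(0.4588,0.8885)
member 1 (0-2): L=1.5260, (cx,cy)=(1.0000,0.0000)
member 2 (1-2): L=1.7190, (cx,cy)=(0.4188,-0.9081)
member 3 (1-3): L=1.5023, (cx,cy)=(0.9998,0.0206)
member 4 (2-3): L=1.7737, (cx,cy)=(0.4409,0.8976)
member 5 (2-4): L=1.4740, (cx,cy)=(1.0000,0.0000)
member 6 (3-4): L=1.7359, (cx,cy)=(0.3986,-0.9171)
solve A·x = −loads:
  F[0-1] = +1293.6960 N (tension)
  F[0-2] = +975.8079 N (tension)
  F[1-2] = -1240.5922 N (compression)
  F[1-3] = +1113.3748 N (tension)
  F[2-3] = +3175.3277 N (tension)
  F[2-4] = +1623.8085 N (tension)
  F[3-4] = -4073.3518 N (compression)
  Rx@0 = -1569.3400 N
  Ry@0 = -1149.5082 N
  Ry@4 = +3735.6982 N

1293.696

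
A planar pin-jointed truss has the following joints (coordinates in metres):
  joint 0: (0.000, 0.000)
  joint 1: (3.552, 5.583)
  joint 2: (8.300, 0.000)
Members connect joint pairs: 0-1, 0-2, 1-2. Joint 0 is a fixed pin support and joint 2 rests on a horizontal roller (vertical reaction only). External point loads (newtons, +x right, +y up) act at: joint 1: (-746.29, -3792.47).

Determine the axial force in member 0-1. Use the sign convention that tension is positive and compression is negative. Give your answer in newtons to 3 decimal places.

N=3 nodes, M=3 members, R=3 reactions → 2N=6, M+R=6
member 0 (0-1): L=6.6171, (cx,cy)=(0.5368,0.8437)
member 1 (0-2): L=8.3000, (cx,cy)=(1.0000,0.0000)
member 2 (1-2): L=7.3289, (cx,cy)=(0.6478,-0.7618)
solve A·x = −loads:
  F[0-1] = -3166.3063 N (compression)
  F[0-2] = +953.3436 N (tension)
  F[1-2] = -1471.5670 N (compression)
  Rx@0 = +746.2900 N
  Ry@0 = +2671.4680 N
  Ry@2 = +1121.0020 N

-3166.306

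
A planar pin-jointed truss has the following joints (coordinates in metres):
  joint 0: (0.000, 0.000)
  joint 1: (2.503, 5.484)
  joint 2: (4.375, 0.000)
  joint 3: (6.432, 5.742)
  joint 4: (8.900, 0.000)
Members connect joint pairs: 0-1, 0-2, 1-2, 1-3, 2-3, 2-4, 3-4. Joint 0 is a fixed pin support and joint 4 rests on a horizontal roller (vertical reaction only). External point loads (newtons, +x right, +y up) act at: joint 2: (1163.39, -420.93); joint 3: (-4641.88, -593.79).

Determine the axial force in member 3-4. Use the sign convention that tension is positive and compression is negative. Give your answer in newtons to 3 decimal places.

2567.398

N=5 nodes, M=7 members, R=3 reactions → 2N=10, M+R=10
member 0 (0-1): L=6.0282, (cx,cy)=(0.4152,0.9097)
member 1 (0-2): L=4.3750, (cx,cy)=(1.0000,0.0000)
member 2 (1-2): L=5.7947, (cx,cy)=(0.3231,-0.9464)
member 3 (1-3): L=3.9375, (cx,cy)=(0.9979,0.0655)
member 4 (2-3): L=6.0993, (cx,cy)=(0.3373,0.9414)
member 5 (2-4): L=4.5250, (cx,cy)=(1.0000,0.0000)
member 6 (3-4): L=6.2499, (cx,cy)=(0.3949,-0.9187)
solve A·x = −loads:
  F[0-1] = -3708.2337 N (compression)
  F[0-2] = -1938.7766 N (compression)
  F[1-2] = +3381.9558 N (tension)
  F[1-3] = -2637.9346 N (compression)
  F[2-3] = -2952.6699 N (compression)
  F[2-4] = -1013.8258 N (compression)
  F[3-4] = +2567.3976 N (tension)
  Rx@0 = +3478.4900 N
  Ry@0 = +3373.4671 N
  Ry@4 = -2358.7471 N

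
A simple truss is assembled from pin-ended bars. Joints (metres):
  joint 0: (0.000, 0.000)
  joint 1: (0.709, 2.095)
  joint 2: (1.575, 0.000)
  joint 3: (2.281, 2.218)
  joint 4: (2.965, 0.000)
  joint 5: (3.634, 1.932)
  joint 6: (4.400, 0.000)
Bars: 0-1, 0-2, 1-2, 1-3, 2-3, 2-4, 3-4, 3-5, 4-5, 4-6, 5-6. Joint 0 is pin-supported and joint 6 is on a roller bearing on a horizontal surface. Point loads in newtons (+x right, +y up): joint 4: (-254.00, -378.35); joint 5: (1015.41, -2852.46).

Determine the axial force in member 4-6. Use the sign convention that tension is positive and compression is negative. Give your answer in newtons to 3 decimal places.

1211.916

N=7 nodes, M=11 members, R=3 reactions → 2N=14, M+R=14
member 0 (0-1): L=2.2117, (cx,cy)=(0.3206,0.9472)
member 1 (0-2): L=1.5750, (cx,cy)=(1.0000,0.0000)
member 2 (1-2): L=2.2669, (cx,cy)=(0.3820,-0.9242)
member 3 (1-3): L=1.5768, (cx,cy)=(0.9970,0.0780)
member 4 (2-3): L=2.3277, (cx,cy)=(0.3033,0.9529)
member 5 (2-4): L=1.3900, (cx,cy)=(1.0000,0.0000)
member 6 (3-4): L=2.3211, (cx,cy)=(0.2947,-0.9556)
member 7 (3-5): L=1.3829, (cx,cy)=(0.9784,-0.2068)
member 8 (4-5): L=2.0446, (cx,cy)=(0.3272,0.9450)
member 9 (4-6): L=1.4350, (cx,cy)=(1.0000,0.0000)
member 10 (5-6): L=2.0783, (cx,cy)=(0.3686,-0.9296)
solve A·x = −loads:
  F[0-1] = -183.8248 N (compression)
  F[0-2] = +820.3378 N (tension)
  F[1-2] = +177.6778 N (tension)
  F[1-3] = -127.1908 N (compression)
  F[2-3] = -172.3198 N (compression)
  F[2-4] = +940.4796 N (tension)
  F[3-4] = +237.2952 N (tension)
  F[3-5] = -254.5005 N (compression)
  F[4-5] = +160.4236 N (tension)
  F[4-6] = +1211.9160 N (tension)
  F[5-6] = -3288.1714 N (compression)
  Rx@0 = -761.4100 N
  Ry@0 = +174.1237 N
  Ry@6 = +3056.6863 N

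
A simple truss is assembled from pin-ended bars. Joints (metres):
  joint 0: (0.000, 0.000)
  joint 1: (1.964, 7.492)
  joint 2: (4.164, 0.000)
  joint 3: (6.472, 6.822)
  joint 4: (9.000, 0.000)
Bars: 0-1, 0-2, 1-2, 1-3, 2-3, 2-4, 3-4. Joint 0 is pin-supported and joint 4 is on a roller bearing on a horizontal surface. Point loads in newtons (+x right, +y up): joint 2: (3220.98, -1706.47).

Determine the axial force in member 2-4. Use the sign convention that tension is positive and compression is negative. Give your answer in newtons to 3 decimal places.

N=5 nodes, M=7 members, R=3 reactions → 2N=10, M+R=10
member 0 (0-1): L=7.7452, (cx,cy)=(0.2536,0.9673)
member 1 (0-2): L=4.1640, (cx,cy)=(1.0000,0.0000)
member 2 (1-2): L=7.8083, (cx,cy)=(0.2818,-0.9595)
member 3 (1-3): L=4.5575, (cx,cy)=(0.9891,-0.1470)
member 4 (2-3): L=7.2018, (cx,cy)=(0.3205,0.9473)
member 5 (2-4): L=4.8360, (cx,cy)=(1.0000,0.0000)
member 6 (3-4): L=7.2753, (cx,cy)=(0.3475,-0.9377)
solve A·x = −loads:
  F[0-1] = -947.9262 N (compression)
  F[0-2] = +3461.3533 N (tension)
  F[1-2] = +1038.2034 N (tension)
  F[1-3] = -538.7407 N (compression)
  F[2-3] = +749.8770 N (tension)
  F[2-4] = +292.5716 N (tension)
  F[3-4] = -841.9921 N (compression)
  Rx@0 = -3220.9800 N
  Ry@0 = +916.9432 N
  Ry@4 = +789.5268 N

292.572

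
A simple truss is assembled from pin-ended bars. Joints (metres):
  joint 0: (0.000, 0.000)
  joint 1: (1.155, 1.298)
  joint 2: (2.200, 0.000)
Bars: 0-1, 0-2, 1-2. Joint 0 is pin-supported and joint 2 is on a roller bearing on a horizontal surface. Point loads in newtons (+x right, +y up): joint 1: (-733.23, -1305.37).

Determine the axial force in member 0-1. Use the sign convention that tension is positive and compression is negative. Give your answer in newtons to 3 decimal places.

-1409.066

N=3 nodes, M=3 members, R=3 reactions → 2N=6, M+R=6
member 0 (0-1): L=1.7375, (cx,cy)=(0.6648,0.7471)
member 1 (0-2): L=2.2000, (cx,cy)=(1.0000,0.0000)
member 2 (1-2): L=1.6664, (cx,cy)=(0.6271,-0.7789)
solve A·x = −loads:
  F[0-1] = -1409.0656 N (compression)
  F[0-2] = +203.4558 N (tension)
  F[1-2] = -324.4355 N (compression)
  Rx@0 = +733.2300 N
  Ry@0 = +1052.6565 N
  Ry@2 = +252.7135 N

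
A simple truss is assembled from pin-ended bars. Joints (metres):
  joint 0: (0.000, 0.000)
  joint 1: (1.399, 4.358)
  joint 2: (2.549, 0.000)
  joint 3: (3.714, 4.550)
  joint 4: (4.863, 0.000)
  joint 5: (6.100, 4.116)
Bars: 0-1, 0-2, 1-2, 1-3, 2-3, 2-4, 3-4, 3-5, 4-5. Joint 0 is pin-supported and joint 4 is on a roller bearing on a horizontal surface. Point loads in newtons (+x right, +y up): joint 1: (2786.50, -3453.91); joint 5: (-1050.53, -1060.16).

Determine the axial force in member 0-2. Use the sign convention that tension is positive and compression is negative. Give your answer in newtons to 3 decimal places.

N=6 nodes, M=9 members, R=3 reactions → 2N=12, M+R=12
member 0 (0-1): L=4.5770, (cx,cy)=(0.3057,0.9521)
member 1 (0-2): L=2.5490, (cx,cy)=(1.0000,0.0000)
member 2 (1-2): L=4.5072, (cx,cy)=(0.2551,-0.9669)
member 3 (1-3): L=2.3229, (cx,cy)=(0.9966,0.0827)
member 4 (2-3): L=4.6968, (cx,cy)=(0.2480,0.9687)
member 5 (2-4): L=2.3140, (cx,cy)=(1.0000,0.0000)
member 6 (3-4): L=4.6928, (cx,cy)=(0.2448,-0.9696)
member 7 (3-5): L=2.4251, (cx,cy)=(0.9839,-0.1790)
member 8 (4-5): L=4.2979, (cx,cy)=(0.2878,0.9577)
solve A·x = −loads:
  F[0-1] = -611.9173 N (compression)
  F[0-2] = +1923.0059 N (tension)
  F[1-2] = -3155.5622 N (compression)
  F[1-3] = -2175.8440 N (compression)
  F[2-3] = +3149.5449 N (tension)
  F[2-4] = +336.6484 N (tension)
  F[3-4] = -2831.2203 N (compression)
  F[3-5] = -705.3655 N (compression)
  F[4-5] = -1238.8107 N (compression)
  Rx@0 = -1735.9700 N
  Ry@0 = +582.6323 N
  Ry@4 = +3931.4377 N

1923.006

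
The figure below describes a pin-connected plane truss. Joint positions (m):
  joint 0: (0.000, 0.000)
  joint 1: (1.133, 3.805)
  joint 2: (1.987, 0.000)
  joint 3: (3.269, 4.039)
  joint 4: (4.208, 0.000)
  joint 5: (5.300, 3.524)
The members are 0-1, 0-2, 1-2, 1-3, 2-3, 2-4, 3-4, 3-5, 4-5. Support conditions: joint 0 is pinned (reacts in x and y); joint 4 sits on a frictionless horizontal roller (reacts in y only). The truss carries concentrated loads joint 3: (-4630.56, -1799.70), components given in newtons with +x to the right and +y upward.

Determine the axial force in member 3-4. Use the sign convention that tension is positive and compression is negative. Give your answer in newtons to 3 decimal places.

N=6 nodes, M=9 members, R=3 reactions → 2N=12, M+R=12
member 0 (0-1): L=3.9701, (cx,cy)=(0.2854,0.9584)
member 1 (0-2): L=1.9870, (cx,cy)=(1.0000,0.0000)
member 2 (1-2): L=3.8997, (cx,cy)=(0.2190,-0.9757)
member 3 (1-3): L=2.1488, (cx,cy)=(0.9941,0.1089)
member 4 (2-3): L=4.2376, (cx,cy)=(0.3025,0.9531)
member 5 (2-4): L=2.2210, (cx,cy)=(1.0000,0.0000)
member 6 (3-4): L=4.1467, (cx,cy)=(0.2264,-0.9740)
member 7 (3-5): L=2.0953, (cx,cy)=(0.9693,-0.2458)
member 8 (4-5): L=3.6893, (cx,cy)=(0.2960,0.9552)
solve A·x = −loads:
  F[0-1] = -5056.4664 N (compression)
  F[0-2] = -3187.5301 N (compression)
  F[1-2] = +4689.4274 N (tension)
  F[1-3] = -2484.7613 N (compression)
  F[2-3] = -4800.5547 N (compression)
  F[2-4] = -708.2571 N (compression)
  F[3-4] = +3127.7315 N (tension)
  F[3-5] = -0.0000 N (tension)
  F[4-5] = +0.0000 N (tension)
  Rx@0 = +4630.5600 N
  Ry@0 = +4846.1859 N
  Ry@4 = -3046.4859 N

3127.731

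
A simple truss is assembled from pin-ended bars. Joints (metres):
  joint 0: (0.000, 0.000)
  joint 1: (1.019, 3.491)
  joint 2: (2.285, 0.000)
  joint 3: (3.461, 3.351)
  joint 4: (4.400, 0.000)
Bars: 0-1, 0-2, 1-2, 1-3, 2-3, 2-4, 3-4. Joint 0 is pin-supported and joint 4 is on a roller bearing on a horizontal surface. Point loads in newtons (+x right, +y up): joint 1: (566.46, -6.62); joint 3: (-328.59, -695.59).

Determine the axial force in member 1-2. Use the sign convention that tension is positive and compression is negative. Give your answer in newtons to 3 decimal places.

-22.335

N=5 nodes, M=7 members, R=3 reactions → 2N=10, M+R=10
member 0 (0-1): L=3.6367, (cx,cy)=(0.2802,0.9599)
member 1 (0-2): L=2.2850, (cx,cy)=(1.0000,0.0000)
member 2 (1-2): L=3.7135, (cx,cy)=(0.3409,-0.9401)
member 3 (1-3): L=2.4460, (cx,cy)=(0.9984,-0.0572)
member 4 (2-3): L=3.5514, (cx,cy)=(0.3311,0.9436)
member 5 (2-4): L=2.1150, (cx,cy)=(1.0000,0.0000)
member 6 (3-4): L=3.4801, (cx,cy)=(0.2698,-0.9629)
solve A·x = −loads:
  F[0-1] = +47.5563 N (tension)
  F[0-2] = +224.5447 N (tension)
  F[1-2] = -22.3346 N (compression)
  F[1-3] = -546.4161 N (compression)
  F[2-3] = +22.2520 N (tension)
  F[2-4] = +209.5618 N (tension)
  F[3-4] = -776.6676 N (compression)
  Rx@0 = -237.8700 N
  Ry@0 = -45.6513 N
  Ry@4 = +747.8613 N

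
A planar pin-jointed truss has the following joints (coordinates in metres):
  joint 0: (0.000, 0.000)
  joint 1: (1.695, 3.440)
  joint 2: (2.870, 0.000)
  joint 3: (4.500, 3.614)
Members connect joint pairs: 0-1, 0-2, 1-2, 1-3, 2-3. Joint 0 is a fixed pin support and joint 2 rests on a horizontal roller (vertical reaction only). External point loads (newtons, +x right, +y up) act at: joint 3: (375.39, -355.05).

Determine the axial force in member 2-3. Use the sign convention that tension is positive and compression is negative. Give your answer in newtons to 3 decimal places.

-426.983

N=4 nodes, M=5 members, R=3 reactions → 2N=8, M+R=8
member 0 (0-1): L=3.8349, (cx,cy)=(0.4420,0.8970)
member 1 (0-2): L=2.8700, (cx,cy)=(1.0000,0.0000)
member 2 (1-2): L=3.6351, (cx,cy)=(0.3232,-0.9463)
member 3 (1-3): L=2.8104, (cx,cy)=(0.9981,0.0619)
member 4 (2-3): L=3.9646, (cx,cy)=(0.4111,0.9116)
solve A·x = −loads:
  F[0-1] = +751.7698 N (tension)
  F[0-2] = +43.1147 N (tension)
  F[1-2] = -676.4909 N (compression)
  F[1-3] = +551.9992 N (tension)
  F[2-3] = -426.9833 N (compression)
  Rx@0 = -375.3900 N
  Ry@0 = -674.3523 N
  Ry@2 = +1029.4023 N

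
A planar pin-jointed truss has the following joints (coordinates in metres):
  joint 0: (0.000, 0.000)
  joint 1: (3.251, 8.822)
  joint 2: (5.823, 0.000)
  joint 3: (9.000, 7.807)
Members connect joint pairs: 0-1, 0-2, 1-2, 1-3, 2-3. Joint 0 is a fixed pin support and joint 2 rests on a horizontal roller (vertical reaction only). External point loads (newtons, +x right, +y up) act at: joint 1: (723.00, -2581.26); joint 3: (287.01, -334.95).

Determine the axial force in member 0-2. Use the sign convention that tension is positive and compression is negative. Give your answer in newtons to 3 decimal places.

817.361

N=4 nodes, M=5 members, R=3 reactions → 2N=8, M+R=8
member 0 (0-1): L=9.4020, (cx,cy)=(0.3458,0.9383)
member 1 (0-2): L=5.8230, (cx,cy)=(1.0000,0.0000)
member 2 (1-2): L=9.1893, (cx,cy)=(0.2799,-0.9600)
member 3 (1-3): L=5.8379, (cx,cy)=(0.9848,-0.1739)
member 4 (2-3): L=8.4287, (cx,cy)=(0.3769,0.9262)
solve A·x = −loads:
  F[0-1] = +557.1436 N (tension)
  F[0-2] = +817.3613 N (tension)
  F[1-2] = -3305.8954 N (compression)
  F[1-3] = +401.0483 N (tension)
  F[2-3] = -286.3421 N (compression)
  Rx@0 = -1010.0100 N
  Ry@0 = -522.7767 N
  Ry@2 = +3438.9867 N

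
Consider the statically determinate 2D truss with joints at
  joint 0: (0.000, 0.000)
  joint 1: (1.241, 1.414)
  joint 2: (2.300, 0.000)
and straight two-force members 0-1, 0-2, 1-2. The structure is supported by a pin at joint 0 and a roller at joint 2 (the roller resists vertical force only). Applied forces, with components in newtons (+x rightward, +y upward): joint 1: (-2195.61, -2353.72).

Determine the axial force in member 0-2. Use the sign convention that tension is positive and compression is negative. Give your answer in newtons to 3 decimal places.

-59.793

N=3 nodes, M=3 members, R=3 reactions → 2N=6, M+R=6
member 0 (0-1): L=1.8813, (cx,cy)=(0.6596,0.7516)
member 1 (0-2): L=2.3000, (cx,cy)=(1.0000,0.0000)
member 2 (1-2): L=1.7666, (cx,cy)=(0.5995,-0.8004)
solve A·x = −loads:
  F[0-1] = -3237.8873 N (compression)
  F[0-2] = -59.7934 N (compression)
  F[1-2] = +99.7460 N (tension)
  Rx@0 = +2195.6100 N
  Ry@0 = +2433.5574 N
  Ry@2 = -79.8374 N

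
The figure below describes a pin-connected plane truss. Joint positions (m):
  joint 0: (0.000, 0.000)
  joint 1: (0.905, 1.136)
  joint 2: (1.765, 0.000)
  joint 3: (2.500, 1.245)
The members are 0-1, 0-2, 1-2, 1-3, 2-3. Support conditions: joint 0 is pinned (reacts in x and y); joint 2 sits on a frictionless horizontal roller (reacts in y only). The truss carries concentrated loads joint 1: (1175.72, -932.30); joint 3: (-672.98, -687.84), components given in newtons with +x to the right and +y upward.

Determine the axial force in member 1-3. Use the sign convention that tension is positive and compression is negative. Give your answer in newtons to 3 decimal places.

-278.775

N=4 nodes, M=5 members, R=3 reactions → 2N=8, M+R=8
member 0 (0-1): L=1.4524, (cx,cy)=(0.6231,0.7821)
member 1 (0-2): L=1.7650, (cx,cy)=(1.0000,0.0000)
member 2 (1-2): L=1.4248, (cx,cy)=(0.6036,-0.7973)
member 3 (1-3): L=1.5987, (cx,cy)=(0.9977,0.0682)
member 4 (2-3): L=1.4458, (cx,cy)=(0.5084,0.8611)
solve A·x = −loads:
  F[0-1] = +145.9940 N (tension)
  F[0-2] = +411.7714 N (tension)
  F[1-2] = -1336.3843 N (compression)
  F[1-3] = -278.7753 N (compression)
  F[2-3] = -776.6898 N (compression)
  Rx@0 = -502.7400 N
  Ry@0 = -114.1882 N
  Ry@2 = +1734.3282 N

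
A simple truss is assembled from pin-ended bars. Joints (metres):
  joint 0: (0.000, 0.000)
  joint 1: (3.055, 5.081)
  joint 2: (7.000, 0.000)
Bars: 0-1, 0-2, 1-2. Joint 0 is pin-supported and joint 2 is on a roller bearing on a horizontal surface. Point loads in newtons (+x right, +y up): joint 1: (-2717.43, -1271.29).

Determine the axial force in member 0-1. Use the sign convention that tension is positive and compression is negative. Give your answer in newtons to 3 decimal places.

-3137.547

N=3 nodes, M=3 members, R=3 reactions → 2N=6, M+R=6
member 0 (0-1): L=5.9287, (cx,cy)=(0.5153,0.8570)
member 1 (0-2): L=7.0000, (cx,cy)=(1.0000,0.0000)
member 2 (1-2): L=6.4327, (cx,cy)=(0.6133,-0.7899)
solve A·x = −loads:
  F[0-1] = -3137.5467 N (compression)
  F[0-2] = -1100.6858 N (compression)
  F[1-2] = +1794.7726 N (tension)
  Rx@0 = +2717.4300 N
  Ry@0 = +2688.9287 N
  Ry@2 = -1417.6387 N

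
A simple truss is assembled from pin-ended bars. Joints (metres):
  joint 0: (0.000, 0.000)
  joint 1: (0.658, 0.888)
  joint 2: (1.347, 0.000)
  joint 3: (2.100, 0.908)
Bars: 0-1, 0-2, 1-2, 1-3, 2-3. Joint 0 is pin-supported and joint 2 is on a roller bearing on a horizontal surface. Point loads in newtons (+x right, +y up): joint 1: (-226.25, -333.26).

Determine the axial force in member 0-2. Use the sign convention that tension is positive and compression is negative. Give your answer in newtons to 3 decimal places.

N=4 nodes, M=5 members, R=3 reactions → 2N=8, M+R=8
member 0 (0-1): L=1.1052, (cx,cy)=(0.5954,0.8035)
member 1 (0-2): L=1.3470, (cx,cy)=(1.0000,0.0000)
member 2 (1-2): L=1.1240, (cx,cy)=(0.6130,-0.7901)
member 3 (1-3): L=1.4421, (cx,cy)=(0.9999,0.0139)
member 4 (2-3): L=1.1796, (cx,cy)=(0.6383,0.7697)
solve A·x = −loads:
  F[0-1] = -397.8021 N (compression)
  F[0-2] = +10.5844 N (tension)
  F[1-2] = -17.2662 N (compression)
  F[1-3] = -0.0000 N (compression)
  F[2-3] = -0.0000 N (compression)
  Rx@0 = +226.2500 N
  Ry@0 = +319.6185 N
  Ry@2 = +13.6415 N

10.584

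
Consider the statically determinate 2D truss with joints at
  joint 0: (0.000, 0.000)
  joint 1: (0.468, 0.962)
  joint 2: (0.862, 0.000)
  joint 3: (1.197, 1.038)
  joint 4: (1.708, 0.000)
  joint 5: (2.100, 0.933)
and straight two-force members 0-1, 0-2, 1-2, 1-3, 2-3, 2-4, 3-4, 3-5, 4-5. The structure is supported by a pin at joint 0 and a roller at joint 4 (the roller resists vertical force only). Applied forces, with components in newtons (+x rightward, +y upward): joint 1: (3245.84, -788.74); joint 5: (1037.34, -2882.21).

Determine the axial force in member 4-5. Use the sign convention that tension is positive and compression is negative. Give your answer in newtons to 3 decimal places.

N=6 nodes, M=9 members, R=3 reactions → 2N=12, M+R=12
member 0 (0-1): L=1.0698, (cx,cy)=(0.4375,0.8992)
member 1 (0-2): L=0.8620, (cx,cy)=(1.0000,0.0000)
member 2 (1-2): L=1.0396, (cx,cy)=(0.3790,-0.9254)
member 3 (1-3): L=0.7330, (cx,cy)=(0.9946,0.1037)
member 4 (2-3): L=1.0907, (cx,cy)=(0.3071,0.9517)
member 5 (2-4): L=0.8460, (cx,cy)=(1.0000,0.0000)
member 6 (3-4): L=1.1570, (cx,cy)=(0.4417,-0.8972)
member 7 (3-5): L=0.9091, (cx,cy)=(0.9933,-0.1155)
member 8 (4-5): L=1.0120, (cx,cy)=(0.3874,0.9219)
solve A·x = −loads:
  F[0-1] = +2761.9916 N (tension)
  F[0-2] = +3074.9034 N (tension)
  F[1-2] = -3611.5853 N (compression)
  F[1-3] = -672.3702 N (compression)
  F[2-3] = +3511.8836 N (tension)
  F[2-4] = +627.4575 N (tension)
  F[3-4] = -3925.2868 N (compression)
  F[3-5] = +2158.0198 N (tension)
  F[4-5] = -2855.9100 N (compression)
  Rx@0 = -4283.1800 N
  Ry@0 = -2483.6798 N
  Ry@4 = +6154.6298 N

-2855.910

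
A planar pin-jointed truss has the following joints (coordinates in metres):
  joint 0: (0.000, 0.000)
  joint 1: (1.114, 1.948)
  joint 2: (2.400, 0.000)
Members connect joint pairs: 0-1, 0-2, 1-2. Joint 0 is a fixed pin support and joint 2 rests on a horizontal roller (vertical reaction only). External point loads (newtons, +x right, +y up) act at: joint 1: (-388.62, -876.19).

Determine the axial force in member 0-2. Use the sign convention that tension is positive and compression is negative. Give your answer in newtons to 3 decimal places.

N=3 nodes, M=3 members, R=3 reactions → 2N=6, M+R=6
member 0 (0-1): L=2.2440, (cx,cy)=(0.4964,0.8681)
member 1 (0-2): L=2.4000, (cx,cy)=(1.0000,0.0000)
member 2 (1-2): L=2.3342, (cx,cy)=(0.5509,-0.8345)
solve A·x = −loads:
  F[0-1] = -904.2058 N (compression)
  F[0-2] = +60.2521 N (tension)
  F[1-2] = -109.3628 N (compression)
  Rx@0 = +388.6200 N
  Ry@0 = +784.9217 N
  Ry@2 = +91.2683 N

60.252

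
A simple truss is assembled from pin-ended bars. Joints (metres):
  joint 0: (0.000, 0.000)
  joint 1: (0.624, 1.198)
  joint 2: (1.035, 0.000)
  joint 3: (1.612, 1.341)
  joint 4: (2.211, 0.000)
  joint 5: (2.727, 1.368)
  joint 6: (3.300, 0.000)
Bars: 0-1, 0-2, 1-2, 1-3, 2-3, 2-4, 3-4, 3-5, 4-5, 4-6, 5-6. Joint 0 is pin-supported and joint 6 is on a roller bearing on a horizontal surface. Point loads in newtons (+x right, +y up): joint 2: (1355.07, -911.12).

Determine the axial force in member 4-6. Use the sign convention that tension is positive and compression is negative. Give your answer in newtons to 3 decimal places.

N=7 nodes, M=11 members, R=3 reactions → 2N=14, M+R=14
member 0 (0-1): L=1.3508, (cx,cy)=(0.4620,0.8869)
member 1 (0-2): L=1.0350, (cx,cy)=(1.0000,0.0000)
member 2 (1-2): L=1.2665, (cx,cy)=(0.3245,-0.9459)
member 3 (1-3): L=0.9983, (cx,cy)=(0.9897,0.1432)
member 4 (2-3): L=1.4599, (cx,cy)=(0.3952,0.9186)
member 5 (2-4): L=1.1760, (cx,cy)=(1.0000,0.0000)
member 6 (3-4): L=1.4687, (cx,cy)=(0.4078,-0.9131)
member 7 (3-5): L=1.1153, (cx,cy)=(0.9997,0.0242)
member 8 (4-5): L=1.4621, (cx,cy)=(0.3529,0.9357)
member 9 (4-6): L=1.0890, (cx,cy)=(1.0000,0.0000)
member 10 (5-6): L=1.4832, (cx,cy)=(0.3863,-0.9224)
solve A·x = −loads:
  F[0-1] = -705.1061 N (compression)
  F[0-2] = +1680.7999 N (tension)
  F[1-2] = +582.3776 N (tension)
  F[1-3] = -520.0783 N (compression)
  F[2-3] = +392.1919 N (tension)
  F[2-4] = +359.7043 N (tension)
  F[3-4] = -319.0614 N (compression)
  F[3-5] = -229.6445 N (compression)
  F[4-5] = +311.3544 N (tension)
  F[4-6] = +119.6935 N (tension)
  F[5-6] = -309.8153 N (compression)
  Rx@0 = -1355.0700 N
  Ry@0 = +625.3596 N
  Ry@6 = +285.7604 N

119.693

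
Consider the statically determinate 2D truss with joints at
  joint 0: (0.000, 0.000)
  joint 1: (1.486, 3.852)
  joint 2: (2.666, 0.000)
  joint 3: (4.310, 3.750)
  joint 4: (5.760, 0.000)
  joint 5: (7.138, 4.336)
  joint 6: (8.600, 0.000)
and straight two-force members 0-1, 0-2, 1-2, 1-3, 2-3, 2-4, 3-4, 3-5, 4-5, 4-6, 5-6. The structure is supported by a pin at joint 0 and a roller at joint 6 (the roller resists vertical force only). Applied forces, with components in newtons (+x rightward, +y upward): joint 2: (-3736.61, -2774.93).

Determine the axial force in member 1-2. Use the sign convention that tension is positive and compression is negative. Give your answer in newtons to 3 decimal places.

N=7 nodes, M=11 members, R=3 reactions → 2N=14, M+R=14
member 0 (0-1): L=4.1287, (cx,cy)=(0.3599,0.9330)
member 1 (0-2): L=2.6660, (cx,cy)=(1.0000,0.0000)
member 2 (1-2): L=4.0287, (cx,cy)=(0.2929,-0.9561)
member 3 (1-3): L=2.8258, (cx,cy)=(0.9993,-0.0361)
member 4 (2-3): L=4.0945, (cx,cy)=(0.4015,0.9159)
member 5 (2-4): L=3.0940, (cx,cy)=(1.0000,0.0000)
member 6 (3-4): L=4.0206, (cx,cy)=(0.3606,-0.9327)
member 7 (3-5): L=2.8881, (cx,cy)=(0.9792,0.2029)
member 8 (4-5): L=4.5497, (cx,cy)=(0.3029,0.9530)
member 9 (4-6): L=2.8400, (cx,cy)=(1.0000,0.0000)
member 10 (5-6): L=4.5758, (cx,cy)=(0.3195,-0.9476)
solve A·x = −loads:
  F[0-1] = -2052.2363 N (compression)
  F[0-2] = -2997.9686 N (compression)
  F[1-2] = +2053.1457 N (tension)
  F[1-3] = -1340.8806 N (compression)
  F[2-3] = +886.4167 N (tension)
  F[2-4] = +984.1012 N (tension)
  F[3-4] = -1056.2953 N (compression)
  F[3-5] = -615.9662 N (compression)
  F[4-5] = +1033.7662 N (tension)
  F[4-6] = +290.0493 N (tension)
  F[5-6] = -907.8113 N (compression)
  Rx@0 = +3736.6100 N
  Ry@0 = +1914.7017 N
  Ry@6 = +860.2283 N

2053.146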